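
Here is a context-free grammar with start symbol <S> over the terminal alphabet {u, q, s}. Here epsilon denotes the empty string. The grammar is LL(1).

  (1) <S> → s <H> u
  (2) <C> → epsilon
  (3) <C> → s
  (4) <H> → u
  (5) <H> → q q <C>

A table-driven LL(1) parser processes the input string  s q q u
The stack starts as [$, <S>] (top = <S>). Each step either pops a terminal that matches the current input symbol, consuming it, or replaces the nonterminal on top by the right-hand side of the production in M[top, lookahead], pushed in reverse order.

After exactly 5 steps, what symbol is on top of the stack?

<C>

step 1: stack=$ <S>  input=s q q u $  — expand <S> → s <H> u
step 2: stack=$ u <H> s  input=s q q u $  — match s
step 3: stack=$ u <H>  input=q q u $  — expand <H> → q q <C>
step 4: stack=$ u <C> q q  input=q q u $  — match q
step 5: stack=$ u <C> q  input=q u $  — match q
Stack after step 5: $ u <C> (top = <C>).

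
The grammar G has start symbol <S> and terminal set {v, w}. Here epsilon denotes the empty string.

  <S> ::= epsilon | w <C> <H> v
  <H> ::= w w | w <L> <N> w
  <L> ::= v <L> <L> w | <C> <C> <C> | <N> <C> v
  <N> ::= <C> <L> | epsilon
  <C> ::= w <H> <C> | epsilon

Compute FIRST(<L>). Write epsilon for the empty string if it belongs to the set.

FIRST(<S>): from <S>::=epsilon we get {epsilon}; from <S>::=w <C> <H> v we get {w}. So FIRST(<S>) = {epsilon, w}.
FIRST(<H>): from <H>::=w w we get {w}; from <H>::=w <L> <N> w we get {w}. So FIRST(<H>) = {w}.
FIRST(<C>): from <C>::=w <H> <C> we get {w}; from <C>::=epsilon we get {epsilon}. So FIRST(<C>) = {epsilon, w}.
FIRST(<L>): from <L>::=v <L> <L> w we get {v}; from <L>::=<C> <C> <C> we get {epsilon, w}; from <L>::=<N> <C> v we get {v, w}. So FIRST(<L>) = {epsilon, v, w}.
FIRST(<N>): from <N>::=<C> <L> we get {epsilon, v, w}; from <N>::=epsilon we get {epsilon}. So FIRST(<N>) = {epsilon, v, w}.

{epsilon, v, w}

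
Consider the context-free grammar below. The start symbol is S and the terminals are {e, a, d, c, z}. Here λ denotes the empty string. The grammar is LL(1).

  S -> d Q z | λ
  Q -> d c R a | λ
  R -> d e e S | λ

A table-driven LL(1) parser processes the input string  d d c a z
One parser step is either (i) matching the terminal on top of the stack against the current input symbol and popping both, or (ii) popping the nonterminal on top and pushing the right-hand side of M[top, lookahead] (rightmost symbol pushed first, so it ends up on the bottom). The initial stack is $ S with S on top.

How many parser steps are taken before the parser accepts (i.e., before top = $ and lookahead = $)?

     Stack        Input        Action
  1  $ S          d d c a z $  expand S -> d Q z
  2  $ z Q d      d d c a z $  match d
  3  $ z Q        d c a z $    expand Q -> d c R a
  4  $ z a R c d  d c a z $    match d
  5  $ z a R c    c a z $      match c
  6  $ z a R      a z $        expand R -> λ
  7  $ z a        a z $        match a
  8  $ z          z $          match z
Accept reached after 8 steps.

8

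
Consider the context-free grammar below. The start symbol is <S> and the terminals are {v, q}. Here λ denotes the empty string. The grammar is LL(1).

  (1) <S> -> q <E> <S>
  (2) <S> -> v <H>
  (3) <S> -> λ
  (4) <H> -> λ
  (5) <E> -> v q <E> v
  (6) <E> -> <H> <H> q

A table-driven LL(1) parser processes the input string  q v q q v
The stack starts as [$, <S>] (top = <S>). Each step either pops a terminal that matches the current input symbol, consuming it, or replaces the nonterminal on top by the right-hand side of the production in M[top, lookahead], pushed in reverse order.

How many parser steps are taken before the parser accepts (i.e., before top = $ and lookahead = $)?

      Stack              Input        Action
   1  $ <S>              q v q q v $  expand <S> -> q <E> <S>
   2  $ <S> <E> q        q v q q v $  match q
   3  $ <S> <E>          v q q v $    expand <E> -> v q <E> v
   4  $ <S> v <E> q v    v q q v $    match v
   5  $ <S> v <E> q      q q v $      match q
   6  $ <S> v <E>        q v $        expand <E> -> <H> <H> q
   7  $ <S> v q <H> <H>  q v $        expand <H> -> λ
   8  $ <S> v q <H>      q v $        expand <H> -> λ
   9  $ <S> v q          q v $        match q
  10  $ <S> v            v $          match v
  11  $ <S>              $            expand <S> -> λ
Accept reached after 11 steps.

11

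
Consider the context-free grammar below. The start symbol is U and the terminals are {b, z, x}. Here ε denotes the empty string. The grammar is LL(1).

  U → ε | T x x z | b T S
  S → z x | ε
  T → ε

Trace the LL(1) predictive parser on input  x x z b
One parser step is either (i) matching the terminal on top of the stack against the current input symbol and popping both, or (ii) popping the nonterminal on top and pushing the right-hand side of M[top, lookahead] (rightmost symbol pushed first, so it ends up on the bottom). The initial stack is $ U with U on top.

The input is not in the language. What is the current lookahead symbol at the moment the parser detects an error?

b

     Stack      Input      Action
  1  $ U        x x z b $  expand U → T x x z
  2  $ z x x T  x x z b $  expand T → ε
  3  $ z x x    x x z b $  match x
  4  $ z x      x z b $    match x
  5  $ z        z b $      match z
  6  $          b $        error: stack empty but input remains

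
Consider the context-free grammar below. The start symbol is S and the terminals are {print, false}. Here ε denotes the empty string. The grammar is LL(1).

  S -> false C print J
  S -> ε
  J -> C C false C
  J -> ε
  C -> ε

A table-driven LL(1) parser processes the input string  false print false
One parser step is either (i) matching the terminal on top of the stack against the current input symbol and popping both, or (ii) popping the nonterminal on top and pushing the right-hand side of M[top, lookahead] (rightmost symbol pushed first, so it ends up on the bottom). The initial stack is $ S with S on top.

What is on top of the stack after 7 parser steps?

step 1: stack=$ S  input=false print false $  — expand S -> false C print J
step 2: stack=$ J print C false  input=false print false $  — match false
step 3: stack=$ J print C  input=print false $  — expand C -> ε
step 4: stack=$ J print  input=print false $  — match print
step 5: stack=$ J  input=false $  — expand J -> C C false C
step 6: stack=$ C false C C  input=false $  — expand C -> ε
step 7: stack=$ C false C  input=false $  — expand C -> ε
Stack after step 7: $ C false (top = false).

false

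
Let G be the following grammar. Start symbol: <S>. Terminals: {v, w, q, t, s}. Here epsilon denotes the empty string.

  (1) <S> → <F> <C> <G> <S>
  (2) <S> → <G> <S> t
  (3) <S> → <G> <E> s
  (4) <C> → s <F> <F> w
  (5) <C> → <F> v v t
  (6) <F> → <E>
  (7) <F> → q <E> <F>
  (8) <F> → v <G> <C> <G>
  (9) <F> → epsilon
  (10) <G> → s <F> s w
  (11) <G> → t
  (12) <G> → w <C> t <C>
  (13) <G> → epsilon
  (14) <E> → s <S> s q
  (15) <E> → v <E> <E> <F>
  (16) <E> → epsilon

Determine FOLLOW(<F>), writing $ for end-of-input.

FIRST(<G>) = {epsilon, s, t, w}
FIRST(<E>) = {epsilon, s, v}
FIRST(<F>) = {epsilon, q, s, v}  (via <E>)
FIRST(<C>) = {q, s, v}  (via <F> v v t)
FIRST(<S>) = {q, s, t, v, w}  (via <F> <C> <G> <S>, <G> <S> t, <G> <E> s)
FOLLOW(<S>) includes $ since <S> is the start symbol.
FOLLOW(<S>): in <S>→<F> <C> <G> <S>, the suffix after <S> is empty (adds nothing new); in <S>→<G> <S> t, <S> is followed by t with FIRST {t}; in <E>→s <S> s q, <S> is followed by s q with FIRST {s}. Thus FOLLOW(<S>) = {$, s, t}.
FOLLOW(<C>): in <S>→<F> <C> <G> <S>, <C> is followed by <G> <S> with FIRST {q, s, t, v, w}; in <F>→v <G> <C> <G>, <C> is followed by <G> with FIRST {epsilon, s, t, w}; in <F>→v <G> <C> <G>, the suffix after <C> is nullable, so FOLLOW(<C>) ⊇ FOLLOW(<F>) = {q, s, v, w}; in <G>→w <C> t <C> (occurrence 1), <C> is followed by t <C> with FIRST {t}; in <G>→w <C> t <C> (occurrence 2), the suffix after <C> is empty, so FOLLOW(<C>) ⊇ FOLLOW(<G>) = {q, s, t, v, w}. Thus FOLLOW(<C>) = {q, s, t, v, w}.
FOLLOW(<F>): in <S>→<F> <C> <G> <S>, <F> is followed by <C> <G> <S> with FIRST {q, s, v}; in <C>→s <F> <F> w (occurrence 1), <F> is followed by <F> w with FIRST {q, s, v, w}; in <C>→s <F> <F> w (occurrence 2), <F> is followed by w with FIRST {w}; in <C>→<F> v v t, <F> is followed by v v t with FIRST {v}; in <F>→q <E> <F>, the suffix after <F> is empty (adds nothing new); in <G>→s <F> s w, <F> is followed by s w with FIRST {s}; in <E>→v <E> <E> <F>, the suffix after <F> is empty, so FOLLOW(<F>) ⊇ FOLLOW(<E>) = {q, s, v, w}. Thus FOLLOW(<F>) = {q, s, v, w}.
FOLLOW(<G>): in <S>→<F> <C> <G> <S>, <G> is followed by <S> with FIRST {q, s, t, v, w}; in <S>→<G> <S> t, <G> is followed by <S> t with FIRST {q, s, t, v, w}; in <S>→<G> <E> s, <G> is followed by <E> s with FIRST {s, v}; in <F>→v <G> <C> <G> (occurrence 1), <G> is followed by <C> <G> with FIRST {q, s, v}; in <F>→v <G> <C> <G> (occurrence 2), the suffix after <G> is empty, so FOLLOW(<G>) ⊇ FOLLOW(<F>) = {q, s, v, w}. Thus FOLLOW(<G>) = {q, s, t, v, w}.
FOLLOW(<E>): in <S>→<G> <E> s, <E> is followed by s with FIRST {s}; in <F>→<E>, the suffix after <E> is empty, so FOLLOW(<E>) ⊇ FOLLOW(<F>) = {q, s, v, w}; in <F>→q <E> <F>, <E> is followed by <F> with FIRST {epsilon, q, s, v}; in <F>→q <E> <F>, the suffix after <E> is nullable, so FOLLOW(<E>) ⊇ FOLLOW(<F>) = {q, s, v, w}; in <E>→v <E> <E> <F> (occurrence 1), <E> is followed by <E> <F> with FIRST {epsilon, q, s, v}; in <E>→v <E> <E> <F> (occurrence 1), the suffix after <E> is nullable (adds nothing new); in <E>→v <E> <E> <F> (occurrence 2), <E> is followed by <F> with FIRST {epsilon, q, s, v}; in <E>→v <E> <E> <F> (occurrence 2), the suffix after <E> is nullable (adds nothing new). Thus FOLLOW(<E>) = {q, s, v, w}.

{q, s, v, w}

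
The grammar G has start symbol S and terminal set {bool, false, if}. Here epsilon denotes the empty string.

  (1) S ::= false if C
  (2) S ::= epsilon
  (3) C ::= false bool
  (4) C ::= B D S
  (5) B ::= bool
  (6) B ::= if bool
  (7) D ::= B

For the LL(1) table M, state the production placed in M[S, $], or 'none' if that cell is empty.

FIRST(S): from S::=false if C we get {false}; from S::=epsilon we get {epsilon}. So FIRST(S) = {epsilon, false}.
FIRST(B): from B::=bool we get {bool}; from B::=if bool we get {if}. So FIRST(B) = {bool, if}.
FIRST(C): from C::=false bool we get {false}; from C::=B D S we get {bool, if}. So FIRST(C) = {bool, false, if}.
FIRST(D): from D::=B we get {bool, if}. So FIRST(D) = {bool, if}.
FOLLOW(S) includes $ since S is the start symbol.
FOLLOW(S): in C::=B D S, the suffix after S is empty, so FOLLOW(S) ⊇ FOLLOW(C) = {$}. Thus FOLLOW(S) = {$}.
FOLLOW(C): in S::=false if C, the suffix after C is empty, so FOLLOW(C) ⊇ FOLLOW(S) = {$}. Thus FOLLOW(C) = {$}.
For S ::= false if C: FIRST(false if C) = {false}, so it goes in M[S, t] for t ∈ {false}.
For S ::= epsilon: FIRST(epsilon) = {epsilon}, so it goes in M[S, t] for t ∈ {}; since epsilon ∈ FIRST, also for every t ∈ FOLLOW(S) = {$}.

S ::= epsilon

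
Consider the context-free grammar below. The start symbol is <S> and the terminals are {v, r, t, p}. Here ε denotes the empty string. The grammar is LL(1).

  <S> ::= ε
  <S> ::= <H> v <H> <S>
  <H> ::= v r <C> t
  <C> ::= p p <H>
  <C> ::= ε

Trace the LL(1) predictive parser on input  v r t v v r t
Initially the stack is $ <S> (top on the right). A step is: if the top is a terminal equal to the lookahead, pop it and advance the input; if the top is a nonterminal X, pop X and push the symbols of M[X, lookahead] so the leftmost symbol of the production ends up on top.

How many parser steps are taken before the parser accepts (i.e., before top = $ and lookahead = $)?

step 1: stack=$ <S>  input=v r t v v r t $  — expand <S> ::= <H> v <H> <S>
step 2: stack=$ <S> <H> v <H>  input=v r t v v r t $  — expand <H> ::= v r <C> t
step 3: stack=$ <S> <H> v t <C> r v  input=v r t v v r t $  — match v
step 4: stack=$ <S> <H> v t <C> r  input=r t v v r t $  — match r
step 5: stack=$ <S> <H> v t <C>  input=t v v r t $  — expand <C> ::= ε
step 6: stack=$ <S> <H> v t  input=t v v r t $  — match t
step 7: stack=$ <S> <H> v  input=v v r t $  — match v
step 8: stack=$ <S> <H>  input=v r t $  — expand <H> ::= v r <C> t
step 9: stack=$ <S> t <C> r v  input=v r t $  — match v
step 10: stack=$ <S> t <C> r  input=r t $  — match r
step 11: stack=$ <S> t <C>  input=t $  — expand <C> ::= ε
step 12: stack=$ <S> t  input=t $  — match t
step 13: stack=$ <S>  input=$  — expand <S> ::= ε
Accept reached after 13 steps.

13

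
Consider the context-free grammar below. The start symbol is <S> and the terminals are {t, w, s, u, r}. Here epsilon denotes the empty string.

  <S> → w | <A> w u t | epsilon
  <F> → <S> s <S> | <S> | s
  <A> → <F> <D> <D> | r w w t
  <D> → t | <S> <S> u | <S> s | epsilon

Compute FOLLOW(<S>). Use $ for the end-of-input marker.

FIRST(<S>) = {epsilon, r, s, t, u, w}  (via <A> w u t)
FIRST(<F>) = {epsilon, r, s, t, u, w}  (via <S> s <S>, <S>)
FIRST(<D>) = {epsilon, r, s, t, u, w}  (via <S> <S> u, <S> s)
FIRST(<A>) = {epsilon, r, s, t, u, w}  (via <F> <D> <D>)
FOLLOW(<S>) includes $ since <S> is the start symbol.
FOLLOW(<A>): in <S>→<A> w u t, <A> is followed by w u t with FIRST {w}. Thus FOLLOW(<A>) = {w}.
FOLLOW(<F>): in <A>→<F> <D> <D>, <F> is followed by <D> <D> with FIRST {epsilon, r, s, t, u, w}; in <A>→<F> <D> <D>, the suffix after <F> is nullable, so FOLLOW(<F>) ⊇ FOLLOW(<A>) = {w}. Thus FOLLOW(<F>) = {r, s, t, u, w}.
FOLLOW(<S>): in <F>→<S> s <S> (occurrence 1), <S> is followed by s <S> with FIRST {s}; in <F>→<S> s <S> (occurrence 2), the suffix after <S> is empty, so FOLLOW(<S>) ⊇ FOLLOW(<F>) = {r, s, t, u, w}; in <F>→<S>, the suffix after <S> is empty, so FOLLOW(<S>) ⊇ FOLLOW(<F>) = {r, s, t, u, w}; in <D>→<S> <S> u (occurrence 1), <S> is followed by <S> u with FIRST {r, s, t, u, w}; in <D>→<S> <S> u (occurrence 2), <S> is followed by u with FIRST {u}; in <D>→<S> s, <S> is followed by s with FIRST {s}. Thus FOLLOW(<S>) = {$, r, s, t, u, w}.
FOLLOW(<D>): in <A>→<F> <D> <D> (occurrence 1), <D> is followed by <D> with FIRST {epsilon, r, s, t, u, w}; in <A>→<F> <D> <D> (occurrence 1), the suffix after <D> is nullable, so FOLLOW(<D>) ⊇ FOLLOW(<A>) = {w}; in <A>→<F> <D> <D> (occurrence 2), the suffix after <D> is empty, so FOLLOW(<D>) ⊇ FOLLOW(<A>) = {w}. Thus FOLLOW(<D>) = {r, s, t, u, w}.

{$, r, s, t, u, w}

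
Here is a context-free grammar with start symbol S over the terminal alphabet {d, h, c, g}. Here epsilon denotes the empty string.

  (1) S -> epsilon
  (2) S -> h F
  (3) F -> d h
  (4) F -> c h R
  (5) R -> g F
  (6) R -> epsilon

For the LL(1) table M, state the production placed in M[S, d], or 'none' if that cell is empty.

FIRST(S): from S->epsilon we get {epsilon}; from S->h F we get {h}. So FIRST(S) = {epsilon, h}.
FIRST(F): from F->d h we get {d}; from F->c h R we get {c}. So FIRST(F) = {c, d}.
FIRST(R): from R->g F we get {g}; from R->epsilon we get {epsilon}. So FIRST(R) = {epsilon, g}.
FOLLOW(S) includes $ since S is the start symbol.
FOLLOW(S): S appears on no right-hand side. Thus FOLLOW(S) = {$}.
For S -> epsilon: FIRST(epsilon) = {epsilon}, so it goes in M[S, t] for t ∈ {}; since epsilon ∈ FIRST, also for every t ∈ FOLLOW(S) = {$}.
For S -> h F: FIRST(h F) = {h}, so it goes in M[S, t] for t ∈ {h}.
None of these place a production in M[S, d].

none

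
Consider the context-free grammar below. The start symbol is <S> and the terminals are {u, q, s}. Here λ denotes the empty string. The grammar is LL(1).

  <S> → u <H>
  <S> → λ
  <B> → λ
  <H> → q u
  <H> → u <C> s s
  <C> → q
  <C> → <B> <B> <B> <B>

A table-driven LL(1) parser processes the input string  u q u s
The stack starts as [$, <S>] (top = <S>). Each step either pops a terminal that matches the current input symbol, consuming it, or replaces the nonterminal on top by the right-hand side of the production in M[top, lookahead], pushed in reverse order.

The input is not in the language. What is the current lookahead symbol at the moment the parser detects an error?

s

     Stack    Input      Action
  1  $ <S>    u q u s $  expand <S> → u <H>
  2  $ <H> u  u q u s $  match u
  3  $ <H>    q u s $    expand <H> → q u
  4  $ u q    q u s $    match q
  5  $ u      u s $      match u
  6  $        s $        error: stack empty but input remains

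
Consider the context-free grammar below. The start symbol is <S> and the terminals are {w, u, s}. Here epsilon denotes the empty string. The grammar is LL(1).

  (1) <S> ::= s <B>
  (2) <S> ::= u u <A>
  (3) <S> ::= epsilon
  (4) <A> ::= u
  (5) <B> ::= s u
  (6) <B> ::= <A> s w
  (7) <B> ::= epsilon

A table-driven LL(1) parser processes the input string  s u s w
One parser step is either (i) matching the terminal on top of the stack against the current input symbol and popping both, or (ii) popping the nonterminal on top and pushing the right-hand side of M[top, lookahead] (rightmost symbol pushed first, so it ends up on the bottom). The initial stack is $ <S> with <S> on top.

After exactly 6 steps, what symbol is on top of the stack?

step 1: stack=$ <S>  input=s u s w $  — expand <S> ::= s <B>
step 2: stack=$ <B> s  input=s u s w $  — match s
step 3: stack=$ <B>  input=u s w $  — expand <B> ::= <A> s w
step 4: stack=$ w s <A>  input=u s w $  — expand <A> ::= u
step 5: stack=$ w s u  input=u s w $  — match u
step 6: stack=$ w s  input=s w $  — match s
Stack after step 6: $ w (top = w).

w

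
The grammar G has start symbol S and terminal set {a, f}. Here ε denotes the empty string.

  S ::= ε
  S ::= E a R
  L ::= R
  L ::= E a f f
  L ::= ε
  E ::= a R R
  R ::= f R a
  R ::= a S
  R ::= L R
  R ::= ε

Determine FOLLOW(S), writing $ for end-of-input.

{$, a, f}

FIRST(E) = {a}
FIRST(S) = {ε, a}  (via E a R)
FIRST(L) = {ε, a, f}  (via R, E a f f)
FIRST(R) = {ε, a, f}  (via L R)
FOLLOW(S) includes $ since S is the start symbol.
FOLLOW(E): in S::=E a R, E is followed by a R with FIRST {a}; in L::=E a f f, E is followed by a f f with FIRST {a}. Thus FOLLOW(E) = {a}.
FOLLOW(S): in R::=a S, the suffix after S is empty, so FOLLOW(S) ⊇ FOLLOW(R) = {$, a, f}. Thus FOLLOW(S) = {$, a, f}.
FOLLOW(L): in R::=L R, L is followed by R with FIRST {ε, a, f}; in R::=L R, the suffix after L is nullable, so FOLLOW(L) ⊇ FOLLOW(R) = {$, a, f}. Thus FOLLOW(L) = {$, a, f}.
FOLLOW(R): in S::=E a R, the suffix after R is empty, so FOLLOW(R) ⊇ FOLLOW(S) = {$, a, f}; in L::=R, the suffix after R is empty, so FOLLOW(R) ⊇ FOLLOW(L) = {$, a, f}; in E::=a R R (occurrence 1), R is followed by R with FIRST {ε, a, f}; in E::=a R R (occurrence 1), the suffix after R is nullable, so FOLLOW(R) ⊇ FOLLOW(E) = {a}; in E::=a R R (occurrence 2), the suffix after R is empty, so FOLLOW(R) ⊇ FOLLOW(E) = {a}; in R::=f R a, R is followed by a with FIRST {a}; in R::=L R, the suffix after R is empty (adds nothing new). Thus FOLLOW(R) = {$, a, f}.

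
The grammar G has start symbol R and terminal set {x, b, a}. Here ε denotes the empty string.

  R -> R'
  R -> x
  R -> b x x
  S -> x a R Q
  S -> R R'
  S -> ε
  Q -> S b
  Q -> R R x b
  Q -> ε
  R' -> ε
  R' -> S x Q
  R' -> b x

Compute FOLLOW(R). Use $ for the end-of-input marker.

FIRST(R) = {ε, b, x}  (via R')
FIRST(S) = {ε, b, x}  (via R R')
FIRST(Q) = {ε, b, x}  (via S b, R R x b)
FIRST(R') = {ε, b, x}  (via S x Q)
FOLLOW(R) includes $ since R is the start symbol.
FOLLOW(S): in Q->S b, S is followed by b with FIRST {b}; in R'->S x Q, S is followed by x Q with FIRST {x}. Thus FOLLOW(S) = {b, x}.
FOLLOW(R): in S->x a R Q, R is followed by Q with FIRST {ε, b, x}; in S->x a R Q, the suffix after R is nullable, so FOLLOW(R) ⊇ FOLLOW(S) = {b, x}; in S->R R', R is followed by R' with FIRST {ε, b, x}; in S->R R', the suffix after R is nullable, so FOLLOW(R) ⊇ FOLLOW(S) = {b, x}; in Q->R R x b (occurrence 1), R is followed by R x b with FIRST {b, x}; in Q->R R x b (occurrence 2), R is followed by x b with FIRST {x}. Thus FOLLOW(R) = {$, b, x}.
FOLLOW(R'): in R->R', the suffix after R' is empty, so FOLLOW(R') ⊇ FOLLOW(R) = {$, b, x}; in S->R R', the suffix after R' is empty, so FOLLOW(R') ⊇ FOLLOW(S) = {b, x}. Thus FOLLOW(R') = {$, b, x}.
FOLLOW(Q): in S->x a R Q, the suffix after Q is empty, so FOLLOW(Q) ⊇ FOLLOW(S) = {b, x}; in R'->S x Q, the suffix after Q is empty, so FOLLOW(Q) ⊇ FOLLOW(R') = {$, b, x}. Thus FOLLOW(Q) = {$, b, x}.

{$, b, x}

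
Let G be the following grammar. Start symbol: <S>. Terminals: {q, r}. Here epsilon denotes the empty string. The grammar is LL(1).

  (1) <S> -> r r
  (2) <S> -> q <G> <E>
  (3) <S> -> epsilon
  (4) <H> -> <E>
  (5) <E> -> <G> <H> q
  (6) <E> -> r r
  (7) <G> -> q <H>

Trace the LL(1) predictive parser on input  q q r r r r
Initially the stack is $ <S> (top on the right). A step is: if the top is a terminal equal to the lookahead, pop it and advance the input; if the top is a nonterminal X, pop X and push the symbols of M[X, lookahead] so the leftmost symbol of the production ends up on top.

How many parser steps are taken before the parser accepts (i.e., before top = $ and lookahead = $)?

11

step 1: stack=$ <S>  input=q q r r r r $  — expand <S> -> q <G> <E>
step 2: stack=$ <E> <G> q  input=q q r r r r $  — match q
step 3: stack=$ <E> <G>  input=q r r r r $  — expand <G> -> q <H>
step 4: stack=$ <E> <H> q  input=q r r r r $  — match q
step 5: stack=$ <E> <H>  input=r r r r $  — expand <H> -> <E>
step 6: stack=$ <E> <E>  input=r r r r $  — expand <E> -> r r
step 7: stack=$ <E> r r  input=r r r r $  — match r
step 8: stack=$ <E> r  input=r r r $  — match r
step 9: stack=$ <E>  input=r r $  — expand <E> -> r r
step 10: stack=$ r r  input=r r $  — match r
step 11: stack=$ r  input=r $  — match r
Accept reached after 11 steps.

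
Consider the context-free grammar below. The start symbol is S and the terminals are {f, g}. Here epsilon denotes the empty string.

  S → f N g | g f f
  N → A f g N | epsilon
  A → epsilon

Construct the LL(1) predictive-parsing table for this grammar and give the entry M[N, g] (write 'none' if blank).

FIRST(S): from S→f N g we get {f}; from S→g f f we get {g}. So FIRST(S) = {f, g}.
FIRST(A): from A→epsilon we get {epsilon}. So FIRST(A) = {epsilon}.
FIRST(N): from N→A f g N we get {f}; from N→epsilon we get {epsilon}. So FIRST(N) = {epsilon, f}.
FOLLOW(S) includes $ since S is the start symbol.
FOLLOW(N): in S→f N g, N is followed by g with FIRST {g}; in N→A f g N, the suffix after N is empty (adds nothing new). Thus FOLLOW(N) = {g}.
For N → A f g N: FIRST(A f g N) = {f}, so it goes in M[N, t] for t ∈ {f}.
For N → epsilon: FIRST(epsilon) = {epsilon}, so it goes in M[N, t] for t ∈ {}; since epsilon ∈ FIRST, also for every t ∈ FOLLOW(N) = {g}.

N → epsilon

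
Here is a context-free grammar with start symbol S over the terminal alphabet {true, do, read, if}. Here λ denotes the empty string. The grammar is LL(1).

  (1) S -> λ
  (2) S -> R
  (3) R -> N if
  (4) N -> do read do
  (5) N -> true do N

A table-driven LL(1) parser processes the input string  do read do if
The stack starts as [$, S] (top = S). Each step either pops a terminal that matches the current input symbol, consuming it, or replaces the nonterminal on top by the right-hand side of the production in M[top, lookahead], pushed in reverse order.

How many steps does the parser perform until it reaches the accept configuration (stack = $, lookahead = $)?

7

step 1: stack=$ S  input=do read do if $  — expand S -> R
step 2: stack=$ R  input=do read do if $  — expand R -> N if
step 3: stack=$ if N  input=do read do if $  — expand N -> do read do
step 4: stack=$ if do read do  input=do read do if $  — match do
step 5: stack=$ if do read  input=read do if $  — match read
step 6: stack=$ if do  input=do if $  — match do
step 7: stack=$ if  input=if $  — match if
Accept reached after 7 steps.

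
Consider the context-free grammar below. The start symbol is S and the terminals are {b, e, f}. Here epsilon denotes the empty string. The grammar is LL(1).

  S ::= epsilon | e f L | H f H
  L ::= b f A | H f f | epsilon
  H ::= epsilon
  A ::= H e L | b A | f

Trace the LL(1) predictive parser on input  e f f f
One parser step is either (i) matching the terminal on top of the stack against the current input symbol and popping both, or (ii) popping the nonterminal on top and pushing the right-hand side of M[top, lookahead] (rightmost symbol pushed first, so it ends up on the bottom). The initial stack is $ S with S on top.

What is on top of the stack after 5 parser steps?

     Stack    Input      Action
  1  $ S      e f f f $  expand S ::= e f L
  2  $ L f e  e f f f $  match e
  3  $ L f    f f f $    match f
  4  $ L      f f $      expand L ::= H f f
  5  $ f f H  f f $      expand H ::= epsilon
Stack after step 5: $ f f (top = f).

f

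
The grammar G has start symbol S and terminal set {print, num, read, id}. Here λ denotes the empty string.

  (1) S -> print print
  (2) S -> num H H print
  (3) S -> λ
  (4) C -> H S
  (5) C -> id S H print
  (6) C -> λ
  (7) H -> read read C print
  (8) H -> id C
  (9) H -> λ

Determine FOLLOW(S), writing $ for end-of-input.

FIRST(S): from S->print print we get {print}; from S->num H H print we get {num}; from S->λ we get {λ}. So FIRST(S) = {λ, num, print}.
FIRST(H): from H->read read C print we get {read}; from H->id C we get {id}; from H->λ we get {λ}. So FIRST(H) = {λ, id, read}.
FIRST(C): from C->H S we get {λ, id, num, print, read}; from C->id S H print we get {id}; from C->λ we get {λ}. So FIRST(C) = {λ, id, num, print, read}.
FOLLOW(S) includes $ since S is the start symbol.
FOLLOW(S): in C->H S, the suffix after S is empty, so FOLLOW(S) ⊇ FOLLOW(C) = {id, num, print, read}; in C->id S H print, S is followed by H print with FIRST {id, print, read}. Thus FOLLOW(S) = {$, id, num, print, read}.
FOLLOW(C): in H->read read C print, C is followed by print with FIRST {print}; in H->id C, the suffix after C is empty, so FOLLOW(C) ⊇ FOLLOW(H) = {id, num, print, read}. Thus FOLLOW(C) = {id, num, print, read}.
FOLLOW(H): in S->num H H print (occurrence 1), H is followed by H print with FIRST {id, print, read}; in S->num H H print (occurrence 2), H is followed by print with FIRST {print}; in C->H S, H is followed by S with FIRST {λ, num, print}; in C->H S, the suffix after H is nullable, so FOLLOW(H) ⊇ FOLLOW(C) = {id, num, print, read}; in C->id S H print, H is followed by print with FIRST {print}. Thus FOLLOW(H) = {id, num, print, read}.

{$, id, num, print, read}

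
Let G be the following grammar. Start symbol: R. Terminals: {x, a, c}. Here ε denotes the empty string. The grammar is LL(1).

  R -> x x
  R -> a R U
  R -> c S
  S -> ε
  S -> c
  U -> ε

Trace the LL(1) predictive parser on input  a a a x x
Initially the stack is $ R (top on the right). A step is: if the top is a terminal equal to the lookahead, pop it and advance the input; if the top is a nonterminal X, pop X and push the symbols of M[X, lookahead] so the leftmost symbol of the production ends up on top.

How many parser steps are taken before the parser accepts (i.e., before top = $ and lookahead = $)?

12

      Stack        Input        Action
   1  $ R          a a a x x $  expand R -> a R U
   2  $ U R a      a a a x x $  match a
   3  $ U R        a a x x $    expand R -> a R U
   4  $ U U R a    a a x x $    match a
   5  $ U U R      a x x $      expand R -> a R U
   6  $ U U U R a  a x x $      match a
   7  $ U U U R    x x $        expand R -> x x
   8  $ U U U x x  x x $        match x
   9  $ U U U x    x $          match x
  10  $ U U U      $            expand U -> ε
  11  $ U U        $            expand U -> ε
  12  $ U          $            expand U -> ε
Accept reached after 12 steps.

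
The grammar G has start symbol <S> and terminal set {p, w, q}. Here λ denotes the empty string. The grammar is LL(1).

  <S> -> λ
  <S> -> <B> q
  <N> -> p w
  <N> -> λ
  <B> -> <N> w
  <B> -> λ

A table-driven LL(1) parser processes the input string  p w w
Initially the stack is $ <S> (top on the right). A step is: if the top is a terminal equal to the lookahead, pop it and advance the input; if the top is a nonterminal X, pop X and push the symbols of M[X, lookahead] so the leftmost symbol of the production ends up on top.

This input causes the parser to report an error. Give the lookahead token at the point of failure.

$

step 1: stack=$ <S>  input=p w w $  — expand <S> -> <B> q
step 2: stack=$ q <B>  input=p w w $  — expand <B> -> <N> w
step 3: stack=$ q w <N>  input=p w w $  — expand <N> -> p w
step 4: stack=$ q w w p  input=p w w $  — match p
step 5: stack=$ q w w  input=w w $  — match w
step 6: stack=$ q w  input=w $  — match w
step 7: stack=$ q  input=$  — error: top is terminal q but lookahead is $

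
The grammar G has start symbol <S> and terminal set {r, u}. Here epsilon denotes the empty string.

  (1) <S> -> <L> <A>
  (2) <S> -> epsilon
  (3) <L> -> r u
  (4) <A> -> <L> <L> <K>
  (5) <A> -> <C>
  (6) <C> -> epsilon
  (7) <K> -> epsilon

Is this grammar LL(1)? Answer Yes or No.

Yes

FIRST(<S>) = {epsilon, r}
FIRST(<L>) = {r}
FIRST(<A>) = {epsilon, r}
FIRST(<C>) = {epsilon}
FIRST(<K>) = {epsilon}
FOLLOW(<S>) = {$}
FOLLOW(<L>) = {$, r}
FOLLOW(<A>) = {$}
FOLLOW(<C>) = {$}
FOLLOW(<K>) = {$}
Each cell of M receives at most one production.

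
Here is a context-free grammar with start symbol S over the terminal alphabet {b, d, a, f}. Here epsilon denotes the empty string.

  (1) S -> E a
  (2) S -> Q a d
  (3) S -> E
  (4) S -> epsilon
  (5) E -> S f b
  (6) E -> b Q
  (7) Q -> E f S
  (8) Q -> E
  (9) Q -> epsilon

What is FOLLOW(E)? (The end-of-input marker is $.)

FIRST(S): from S->E a we get {a, b, f}; from S->Q a d we get {a, b, f}; from S->E we get {a, b, f}; from S->epsilon we get {epsilon}. So FIRST(S) = {epsilon, a, b, f}.
FIRST(E): from E->S f b we get {a, b, f}; from E->b Q we get {b}. So FIRST(E) = {a, b, f}.
FIRST(Q): from Q->E f S we get {a, b, f}; from Q->E we get {a, b, f}; from Q->epsilon we get {epsilon}. So FIRST(Q) = {epsilon, a, b, f}.
FOLLOW(S) includes $ since S is the start symbol.
FOLLOW(S): in E->S f b, S is followed by f b with FIRST {f}; in Q->E f S, the suffix after S is empty, so FOLLOW(S) ⊇ FOLLOW(Q) = {$, a, f}. Thus FOLLOW(S) = {$, a, f}.
FOLLOW(E): in S->E a, E is followed by a with FIRST {a}; in S->E, the suffix after E is empty, so FOLLOW(E) ⊇ FOLLOW(S) = {$, a, f}; in Q->E f S, E is followed by f S with FIRST {f}; in Q->E, the suffix after E is empty, so FOLLOW(E) ⊇ FOLLOW(Q) = {$, a, f}. Thus FOLLOW(E) = {$, a, f}.
FOLLOW(Q): in S->Q a d, Q is followed by a d with FIRST {a}; in E->b Q, the suffix after Q is empty, so FOLLOW(Q) ⊇ FOLLOW(E) = {$, a, f}. Thus FOLLOW(Q) = {$, a, f}.

{$, a, f}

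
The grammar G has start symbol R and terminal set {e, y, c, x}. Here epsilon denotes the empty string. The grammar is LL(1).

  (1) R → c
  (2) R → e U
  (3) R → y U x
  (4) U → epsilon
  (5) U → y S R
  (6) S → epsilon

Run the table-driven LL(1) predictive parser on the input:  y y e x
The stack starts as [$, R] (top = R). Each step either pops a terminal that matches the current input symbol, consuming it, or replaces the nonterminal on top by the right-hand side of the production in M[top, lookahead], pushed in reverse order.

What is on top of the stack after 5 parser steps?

R

     Stack      Input      Action
  1  $ R        y y e x $  expand R → y U x
  2  $ x U y    y y e x $  match y
  3  $ x U      y e x $    expand U → y S R
  4  $ x R S y  y e x $    match y
  5  $ x R S    e x $      expand S → epsilon
Stack after step 5: $ x R (top = R).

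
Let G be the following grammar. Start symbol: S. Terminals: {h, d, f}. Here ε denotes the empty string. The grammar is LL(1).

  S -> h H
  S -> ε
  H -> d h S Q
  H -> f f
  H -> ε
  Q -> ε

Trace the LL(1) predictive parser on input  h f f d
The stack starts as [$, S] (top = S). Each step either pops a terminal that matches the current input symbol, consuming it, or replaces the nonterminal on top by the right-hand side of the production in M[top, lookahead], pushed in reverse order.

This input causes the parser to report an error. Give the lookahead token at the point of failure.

     Stack  Input      Action
  1  $ S    h f f d $  expand S -> h H
  2  $ H h  h f f d $  match h
  3  $ H    f f d $    expand H -> f f
  4  $ f f  f f d $    match f
  5  $ f    f d $      match f
  6  $      d $        error: stack empty but input remains

d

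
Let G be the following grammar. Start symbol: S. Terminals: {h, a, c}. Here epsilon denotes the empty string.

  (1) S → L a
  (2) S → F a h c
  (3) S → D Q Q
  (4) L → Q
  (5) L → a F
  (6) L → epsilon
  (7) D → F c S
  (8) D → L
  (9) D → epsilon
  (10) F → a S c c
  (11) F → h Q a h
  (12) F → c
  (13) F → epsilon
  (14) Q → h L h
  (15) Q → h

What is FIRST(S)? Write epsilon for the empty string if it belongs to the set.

FIRST(F) = {epsilon, a, c, h}
FIRST(Q) = {h}
FIRST(L) = {epsilon, a, h}  (via Q)
FIRST(D) = {epsilon, a, c, h}  (via F c S, L)
FIRST(S) = {a, c, h}  (via L a, F a h c, D Q Q)

{a, c, h}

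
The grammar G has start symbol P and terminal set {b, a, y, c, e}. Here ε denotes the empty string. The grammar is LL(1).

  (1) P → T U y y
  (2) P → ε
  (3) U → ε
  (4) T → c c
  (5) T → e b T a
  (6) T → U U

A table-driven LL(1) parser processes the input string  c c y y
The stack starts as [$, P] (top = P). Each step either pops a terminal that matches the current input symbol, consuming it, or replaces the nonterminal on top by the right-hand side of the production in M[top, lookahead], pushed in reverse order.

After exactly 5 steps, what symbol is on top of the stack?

y

step 1: stack=$ P  input=c c y y $  — expand P → T U y y
step 2: stack=$ y y U T  input=c c y y $  — expand T → c c
step 3: stack=$ y y U c c  input=c c y y $  — match c
step 4: stack=$ y y U c  input=c y y $  — match c
step 5: stack=$ y y U  input=y y $  — expand U → ε
Stack after step 5: $ y y (top = y).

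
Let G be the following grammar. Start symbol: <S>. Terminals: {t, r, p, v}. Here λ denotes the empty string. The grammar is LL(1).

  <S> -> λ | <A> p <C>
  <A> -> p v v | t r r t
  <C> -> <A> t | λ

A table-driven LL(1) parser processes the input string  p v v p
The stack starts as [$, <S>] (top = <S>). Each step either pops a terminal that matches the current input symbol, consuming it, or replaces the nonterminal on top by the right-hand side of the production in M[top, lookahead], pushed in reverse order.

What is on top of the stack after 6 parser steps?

<C>

     Stack          Input      Action
  1  $ <S>          p v v p $  expand <S> -> <A> p <C>
  2  $ <C> p <A>    p v v p $  expand <A> -> p v v
  3  $ <C> p v v p  p v v p $  match p
  4  $ <C> p v v    v v p $    match v
  5  $ <C> p v      v p $      match v
  6  $ <C> p        p $        match p
Stack after step 6: $ <C> (top = <C>).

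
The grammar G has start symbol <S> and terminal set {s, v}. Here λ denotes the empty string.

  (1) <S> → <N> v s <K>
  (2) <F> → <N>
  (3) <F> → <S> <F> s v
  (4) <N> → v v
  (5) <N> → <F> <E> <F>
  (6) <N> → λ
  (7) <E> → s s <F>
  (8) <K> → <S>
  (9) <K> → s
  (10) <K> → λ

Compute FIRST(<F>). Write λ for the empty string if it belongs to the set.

{λ, s, v}

FIRST(<E>): from <E>→s s <F> we get {s}. So FIRST(<E>) = {s}.
FIRST(<S>): from <S>→<N> v s <K> we get {s, v}. So FIRST(<S>) = {s, v}.
FIRST(<K>): from <K>→<S> we get {s, v}; from <K>→s we get {s}; from <K>→λ we get {λ}. So FIRST(<K>) = {λ, s, v}.
FIRST(<F>): from <F>→<N> we get {λ, s, v}; from <F>→<S> <F> s v we get {s, v}. So FIRST(<F>) = {λ, s, v}.
FIRST(<N>): from <N>→v v we get {v}; from <N>→<F> <E> <F> we get {s, v}; from <N>→λ we get {λ}. So FIRST(<N>) = {λ, s, v}.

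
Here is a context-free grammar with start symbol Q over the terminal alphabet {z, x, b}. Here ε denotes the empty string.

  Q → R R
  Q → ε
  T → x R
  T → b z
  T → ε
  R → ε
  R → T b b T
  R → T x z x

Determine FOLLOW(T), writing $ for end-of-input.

FIRST(T) = {ε, b, x}
FIRST(R) = {ε, b, x}  (via T b b T, T x z x)
FIRST(Q) = {ε, b, x}  (via R R)
FOLLOW(Q) includes $ since Q is the start symbol.
FOLLOW(Q): Q appears on no right-hand side. Thus FOLLOW(Q) = {$}.
FOLLOW(T): in R→T b b T (occurrence 1), T is followed by b b T with FIRST {b}; in R→T b b T (occurrence 2), the suffix after T is empty, so FOLLOW(T) ⊇ FOLLOW(R) = {$, b, x}; in R→T x z x, T is followed by x z x with FIRST {x}. Thus FOLLOW(T) = {$, b, x}.
FOLLOW(R): in Q→R R (occurrence 1), R is followed by R with FIRST {ε, b, x}; in Q→R R (occurrence 1), the suffix after R is nullable, so FOLLOW(R) ⊇ FOLLOW(Q) = {$}; in Q→R R (occurrence 2), the suffix after R is empty, so FOLLOW(R) ⊇ FOLLOW(Q) = {$}; in T→x R, the suffix after R is empty, so FOLLOW(R) ⊇ FOLLOW(T) = {$, b, x}. Thus FOLLOW(R) = {$, b, x}.

{$, b, x}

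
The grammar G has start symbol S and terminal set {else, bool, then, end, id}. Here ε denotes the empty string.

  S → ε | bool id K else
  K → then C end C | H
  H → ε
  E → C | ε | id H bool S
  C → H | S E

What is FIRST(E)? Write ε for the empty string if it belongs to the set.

{ε, bool, id}

FIRST(S) = {ε, bool}
FIRST(H) = {ε}
FIRST(K) = {ε, then}  (via H)
FIRST(E) = {ε, bool, id}  (via C)
FIRST(C) = {ε, bool, id}  (via H, S E)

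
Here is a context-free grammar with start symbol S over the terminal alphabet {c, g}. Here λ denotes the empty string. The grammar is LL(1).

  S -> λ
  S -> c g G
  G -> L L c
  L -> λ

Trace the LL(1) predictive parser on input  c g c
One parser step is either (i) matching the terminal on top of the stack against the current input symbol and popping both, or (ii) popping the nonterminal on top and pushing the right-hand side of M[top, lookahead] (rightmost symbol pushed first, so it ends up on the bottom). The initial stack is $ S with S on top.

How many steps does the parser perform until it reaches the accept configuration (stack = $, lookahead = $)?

7

     Stack    Input    Action
  1  $ S      c g c $  expand S -> c g G
  2  $ G g c  c g c $  match c
  3  $ G g    g c $    match g
  4  $ G      c $      expand G -> L L c
  5  $ c L L  c $      expand L -> λ
  6  $ c L    c $      expand L -> λ
  7  $ c      c $      match c
Accept reached after 7 steps.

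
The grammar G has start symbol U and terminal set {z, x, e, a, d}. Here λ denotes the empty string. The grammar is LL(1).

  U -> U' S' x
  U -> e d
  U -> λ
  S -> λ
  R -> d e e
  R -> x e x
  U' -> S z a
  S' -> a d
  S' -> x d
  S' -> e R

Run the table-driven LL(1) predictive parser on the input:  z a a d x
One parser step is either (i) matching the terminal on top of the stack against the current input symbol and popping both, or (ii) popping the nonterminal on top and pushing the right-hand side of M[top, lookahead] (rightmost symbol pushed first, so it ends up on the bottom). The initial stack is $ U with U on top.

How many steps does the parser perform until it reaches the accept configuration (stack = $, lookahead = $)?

9

step 1: stack=$ U  input=z a a d x $  — expand U -> U' S' x
step 2: stack=$ x S' U'  input=z a a d x $  — expand U' -> S z a
step 3: stack=$ x S' a z S  input=z a a d x $  — expand S -> λ
step 4: stack=$ x S' a z  input=z a a d x $  — match z
step 5: stack=$ x S' a  input=a a d x $  — match a
step 6: stack=$ x S'  input=a d x $  — expand S' -> a d
step 7: stack=$ x d a  input=a d x $  — match a
step 8: stack=$ x d  input=d x $  — match d
step 9: stack=$ x  input=x $  — match x
Accept reached after 9 steps.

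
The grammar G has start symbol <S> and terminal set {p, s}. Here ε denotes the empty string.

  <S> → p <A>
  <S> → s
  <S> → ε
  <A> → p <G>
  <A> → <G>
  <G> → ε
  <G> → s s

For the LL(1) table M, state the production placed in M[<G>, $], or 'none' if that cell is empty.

FIRST(<S>): from <S>→p <A> we get {p}; from <S>→s we get {s}; from <S>→ε we get {ε}. So FIRST(<S>) = {ε, p, s}.
FIRST(<G>): from <G>→ε we get {ε}; from <G>→s s we get {s}. So FIRST(<G>) = {ε, s}.
FIRST(<A>): from <A>→p <G> we get {p}; from <A>→<G> we get {ε, s}. So FIRST(<A>) = {ε, p, s}.
FOLLOW(<S>) includes $ since <S> is the start symbol.
FOLLOW(<A>): in <S>→p <A>, the suffix after <A> is empty, so FOLLOW(<A>) ⊇ FOLLOW(<S>) = {$}. Thus FOLLOW(<A>) = {$}.
FOLLOW(<G>): in <A>→p <G>, the suffix after <G> is empty, so FOLLOW(<G>) ⊇ FOLLOW(<A>) = {$}; in <A>→<G>, the suffix after <G> is empty, so FOLLOW(<G>) ⊇ FOLLOW(<A>) = {$}. Thus FOLLOW(<G>) = {$}.
For <G> → ε: FIRST(ε) = {ε}, so it goes in M[<G>, t] for t ∈ {}; since ε ∈ FIRST, also for every t ∈ FOLLOW(<G>) = {$}.
For <G> → s s: FIRST(s s) = {s}, so it goes in M[<G>, t] for t ∈ {s}.

<G> → ε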